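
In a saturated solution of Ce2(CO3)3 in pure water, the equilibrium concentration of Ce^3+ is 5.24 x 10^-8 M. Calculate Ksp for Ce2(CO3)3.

Ce2(CO3)3(s) ⇌ 2 Ce^3+(aq) + 3 CO3^2-(aq)
Stoichiometry gives [CO3^2-] = (3/2)[Ce^3+] = 7.860 × 10^-8 M.
Ksp = [Ce^3+]^2[CO3^2-]^3
Ksp = (5.24 x 10^-8)^2 × (7.860 × 10^-8)^3 = 1.33 x 10^-36

Ksp ≈ 1.33e-36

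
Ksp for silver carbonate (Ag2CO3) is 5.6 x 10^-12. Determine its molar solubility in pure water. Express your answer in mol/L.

Ag2CO3(s) ⇌ 2 Ag^+(aq) + CO3^2-(aq)
Ksp = [Ag^+]^2[CO3^2-]
For each mole of Ag2CO3 that dissolves: [Ag^+] = 2s, [CO3^2-] = s.
Substituting: Ksp = (2s)^2s = 4s^3
s^3 = 5.6 x 10^-12 / 4, so s = 1.1 × 10^-4 M

s ≈ 1.1 × 10^-4 M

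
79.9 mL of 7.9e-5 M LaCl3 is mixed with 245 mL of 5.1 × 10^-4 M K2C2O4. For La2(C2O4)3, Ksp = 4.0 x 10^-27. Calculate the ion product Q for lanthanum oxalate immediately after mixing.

Q ≈ 2.1 x 10^-20

Total volume = 79.9 + 245 = 324.9 mL.
[La^3+] = 7.9 x 10^-5 × (79.9/324.9) = 1.94 x 10^-5 M
[C2O4^2-] = 5.1 × 10^-4 × (245/324.9) = 3.85 × 10^-4 M
La2(C2O4)3(s) ⇌ 2 La^3+ + 3 C2O4^2-, so Q = [La^3+]^2[C2O4^2-]^3
Q = (1.94 x 10^-5)^2(3.85 x 10^-4)^3 = 2.1 × 10^-20
Q > Ksp, so La2(C2O4)3 will precipitate.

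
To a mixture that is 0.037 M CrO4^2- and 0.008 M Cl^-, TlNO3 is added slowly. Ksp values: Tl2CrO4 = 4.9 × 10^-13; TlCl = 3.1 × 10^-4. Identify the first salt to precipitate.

Tl2CrO4

Each salt begins to precipitate when Q = Ksp, i.e. when [Tl^+] reaches its threshold.
For Tl2CrO4: 4.9 × 10^-13 = 0.037 × [Tl^+]^2  ⇒  [Tl^+] = 3.6 × 10^-6 M.
For TlCl: 3.1 × 10^-4 = 0.008 × [Tl^+]  ⇒  [Tl^+] = 3.9 × 10^-2 M.
The salt with the lower threshold [Tl^+] precipitates first: Tl2CrO4.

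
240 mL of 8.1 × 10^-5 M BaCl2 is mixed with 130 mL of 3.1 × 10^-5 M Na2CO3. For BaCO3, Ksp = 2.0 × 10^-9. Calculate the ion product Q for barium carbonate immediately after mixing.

Q = 5.7 × 10^-10

Total volume = 240 + 130 = 370 mL.
[Ba^2+] = 8.1 × 10^-5 × (240/370) = 5.25 x 10^-5 M
[CO3^2-] = 3.1 x 10^-5 × (130/370) = 1.09 × 10^-5 M
BaCO3(s) ⇌ Ba^2+ + CO3^2-, so Q = [Ba^2+][CO3^2-]
Q = (5.25 × 10^-5)(1.09 × 10^-5) = 5.7 × 10^-10
Q < Ksp, so no precipitate of BaCO3 forms.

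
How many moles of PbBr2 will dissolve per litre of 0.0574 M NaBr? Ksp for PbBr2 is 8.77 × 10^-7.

PbBr2(s) ⇌ Pb^2+ + 2 Br^-
Ksp = [Pb^2+][Br^-]^2
If s mol/L dissolves here, [Pb^2+] = s, [Br^-] = 0.0574 + 2s ≈ 0.0574 (common-ion effect: Br^- is already 0.0574 M).
Ksp ≈ s × (0.0574)^2
s = 2.66 × 10^-4 M
Check: 2s = 5.3 × 10^-4 ≪ 0.0574, so the approximation is valid.

s = 2.66 × 10^-4 M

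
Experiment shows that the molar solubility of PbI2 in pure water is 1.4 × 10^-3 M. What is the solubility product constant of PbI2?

PbI2(s) ⇌ Pb^2+ + 2 I^-
Let s = molar solubility. Then [Pb^2+] = s and [I^-] = 2s.
Ksp = [Pb^2+][I^-]^2
So Ksp = s × (2s)^2 = 4s^3
Ksp = 4 × (1.4 x 10^-3)^3 = 1.1 x 10^-8

Ksp ≈ 1.1 × 10^-8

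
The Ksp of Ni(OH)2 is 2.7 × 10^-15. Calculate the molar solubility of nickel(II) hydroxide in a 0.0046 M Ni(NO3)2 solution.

s = 3.8 × 10^-7 M

Ni(OH)2(s) <=> Ni^2+ + 2 OH^-
Ksp = [Ni^2+][OH^-]^2
Let s be the molar solubility in this solution. [Ni^2+] = 0.0046 + s ≈ 0.0046, [OH^-] = 2s (since Ni^2+ from Ni(NO3)2 dominates).
Ksp ≈ 0.0046 × (2s)^2
s = 3.8 × 10^-7 M
Check: s = 3.8 x 10^-7 ≪ 0.0046, so the approximation is valid.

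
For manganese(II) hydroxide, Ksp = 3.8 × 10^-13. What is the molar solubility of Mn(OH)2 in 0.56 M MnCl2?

Mn(OH)2(s) <=> Mn^2+(aq) + 2 OH^-(aq)
Ksp = [Mn^2+][OH^-]^2
Let s be the molar solubility in this solution. [Mn^2+] = 0.56 + s ≈ 0.56, [OH^-] = 2s (Ksp is small, so little additional dissolves).
Ksp ≈ 0.56 × (2s)^2
s = 4.1 × 10^-7 M
Check: s = 4.1 x 10^-7 ≪ 0.56, so the approximation is valid.

s ≈ 4.1 × 10^-7 M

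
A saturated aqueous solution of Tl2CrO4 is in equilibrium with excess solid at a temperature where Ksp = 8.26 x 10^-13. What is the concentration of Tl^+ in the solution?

1.18 × 10^-4 M

Tl2CrO4(s) ⇌ 2 Tl^+(aq) + CrO4^2-(aq)
Ksp = [Tl^+]^2[CrO4^2-]
Let s = molar solubility. Then [Tl^+] = 2s and [CrO4^2-] = s.
Ksp = (2s)^2s = 4s^3
s^3 = 8.26 x 10^-13 / 4, so s = 5.911 × 10^-5 M
[Tl^+] = 2s = 1.18 × 10^-4 M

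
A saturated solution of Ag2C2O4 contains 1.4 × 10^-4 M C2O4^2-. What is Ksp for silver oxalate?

Ag2C2O4(s) ⇌ 2 Ag^+(aq) + C2O4^2-(aq)
Stoichiometry gives [Ag^+] = (2/1)[C2O4^2-] = 2.80 x 10^-4 M.
Ksp = [Ag^+]^2[C2O4^2-]
Ksp = (2.80 × 10^-4)^2 × 1.4 × 10^-4 = 1.1 × 10^-11

1.1e-11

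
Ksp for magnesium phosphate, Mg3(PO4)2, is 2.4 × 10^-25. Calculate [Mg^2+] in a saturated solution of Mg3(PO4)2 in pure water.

1.4e-5 M

Mg3(PO4)2(s) <=> 3 Mg^2+ + 2 PO4^3-
Ksp = [Mg^2+]^3[PO4^3-]^2
If s mol/L of Mg3(PO4)2 dissolves, [Mg^2+] = 3s and [PO4^3-] = 2s.
Substituting: Ksp = (3s)^3(2s)^2 = 108s^5
Solving, s = (2.4 × 10^-25/108)^(1/5) = 4.67 × 10^-6 M
[Mg^2+] = 3s = 1.4 × 10^-5 M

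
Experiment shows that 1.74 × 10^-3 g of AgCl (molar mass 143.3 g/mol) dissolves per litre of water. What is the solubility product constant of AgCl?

Ksp ≈ 1.47e-10

Molar solubility s = (1.74 × 10^-3 g/L) / (143.3 g/mol) = 1.214 x 10^-5 M.
AgCl(s) ⇌ Ag^+(aq) + Cl^-(aq)
With molar solubility s: [Ag^+] = s, [Cl^-] = s.
Ksp = [Ag^+][Cl^-]
Ksp = (s)(s) = s^2
Ksp = (1.214 × 10^-5)^2 = 1.47 × 10^-10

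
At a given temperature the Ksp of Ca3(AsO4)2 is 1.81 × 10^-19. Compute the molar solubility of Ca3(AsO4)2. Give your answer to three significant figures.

7.00e-5 M

Ca3(AsO4)2(s) ⇌ 3 Ca^2+(aq) + 2 AsO4^3-(aq)
Ksp = [Ca^2+]^3[AsO4^3-]^2
Let s = molar solubility. Then [Ca^2+] = 3s and [AsO4^3-] = 2s.
Ksp = (3s)^3(2s)^2 = 108s^5
Solving, s = (1.81 × 10^-19/108)^(1/5) = 7.00 × 10^-5 M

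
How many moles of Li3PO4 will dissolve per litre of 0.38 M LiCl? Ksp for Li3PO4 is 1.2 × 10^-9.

s ≈ 2.2e-8 M

Li3PO4(s) ⇌ 3 Li^+(aq) + PO4^3-(aq)
Ksp = [Li^+]^3[PO4^3-]
If s mol/L dissolves here, [Li^+] = 0.38 + 3s ≈ 0.38, [PO4^3-] = s (Ksp is small, so little additional dissolves).
Ksp ≈ (0.38)^3 × s
s = 2.2 x 10^-8 M
Check: 3s = 6.6 × 10^-8 ≪ 0.38, so the approximation is valid.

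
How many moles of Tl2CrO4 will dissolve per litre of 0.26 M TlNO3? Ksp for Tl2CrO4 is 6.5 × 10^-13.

Tl2CrO4(s) <=> 2 Tl^+(aq) + CrO4^2-(aq)
Ksp = [Tl^+]^2[CrO4^2-]
Let s = moles of Tl2CrO4 that dissolve per litre. [Tl^+] = 0.26 + 2s ≈ 0.26, [CrO4^2-] = s (Ksp is small, so little additional dissolves).
Ksp ≈ (0.26)^2 × s
s = 9.6 × 10^-12 M
Check: 2s = 1.9 × 10^-11 ≪ 0.26, so the approximation is valid.

s ≈ 9.6e-12 M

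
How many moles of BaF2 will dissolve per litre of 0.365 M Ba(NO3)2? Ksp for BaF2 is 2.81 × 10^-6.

BaF2(s) <=> Ba^2+ + 2 F^-
Ksp = [Ba^2+][F^-]^2
Let s be the molar solubility in this solution. [Ba^2+] = 0.365 + s ≈ 0.365, [F^-] = 2s (common-ion effect: Ba^2+ is already 0.365 M).
Ksp ≈ 0.365 × (2s)^2
s = 1.39 × 10^-3 M
Check: s = 1.4 × 10^-3 ≪ 0.365, so the approximation is valid.

s = 1.39 × 10^-3 M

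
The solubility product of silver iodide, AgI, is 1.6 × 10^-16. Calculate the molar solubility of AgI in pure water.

AgI(s) ⇌ Ag^+(aq) + I^-(aq)
Ksp = [Ag^+][I^-]
Let s = molar solubility. Then [Ag^+] = s and [I^-] = s.
Ksp = s × s = s^2
s = (1.6 × 10^-16)^(1/2) = 1.3 x 10^-8 M

1.3 x 10^-8 M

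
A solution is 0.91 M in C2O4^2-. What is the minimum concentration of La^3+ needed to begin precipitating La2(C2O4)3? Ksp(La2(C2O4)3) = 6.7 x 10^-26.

3.0 × 10^-13 M

La2(C2O4)3(s) ⇌ 2 La^3+(aq) + 3 C2O4^2-(aq)
Ksp = [La^3+]^2[C2O4^2-]^3
Precipitation begins when Q = Ksp. With [C2O4^2-] = 0.91 M:
6.7 x 10^-26 = (0.91)^3 × [La^3+]^2
[La^3+] = (6.7 x 10^-26 / 7.54 x 10^-1)^(1/2) = 3.0 × 10^-13 M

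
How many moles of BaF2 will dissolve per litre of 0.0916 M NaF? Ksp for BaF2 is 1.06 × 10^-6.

s ≈ 1.26 × 10^-4 M

BaF2(s) <=> Ba^2+ + 2 F^-
Ksp = [Ba^2+][F^-]^2
Let s be the molar solubility in this solution. [Ba^2+] = s, [F^-] = 0.0916 + 2s ≈ 0.0916 (Ksp is small, so little additional dissolves).
Ksp ≈ s × (0.0916)^2
s = 1.26 × 10^-4 M
Check: 2s = 2.5 × 10^-4 ≪ 0.0916, so the approximation is valid.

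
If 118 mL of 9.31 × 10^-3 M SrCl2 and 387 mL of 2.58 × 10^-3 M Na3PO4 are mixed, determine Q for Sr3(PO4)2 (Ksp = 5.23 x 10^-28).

4.02 × 10^-14

Total volume = 118 + 387 = 505 mL.
[Sr^2+] = 9.31 x 10^-3 × (118/505) = 2.175 x 10^-3 M
[PO4^3-] = 2.58 x 10^-3 × (387/505) = 1.977 x 10^-3 M
Sr3(PO4)2(s) ⇌ 3 Sr^2+ + 2 PO4^3-, so Q = [Sr^2+]^3[PO4^3-]^2
Q = (2.175 × 10^-3)^3(1.977 × 10^-3)^2 = 4.02 × 10^-14
Q > Ksp, so Sr3(PO4)2 will precipitate.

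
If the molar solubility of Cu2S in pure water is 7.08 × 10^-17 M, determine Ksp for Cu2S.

Cu2S(s) <=> 2 Cu^+ + S^2-
For each mole of Cu2S that dissolves: [Cu^+] = 2s, [S^2-] = s.
Ksp = [Cu^+]^2[S^2-]
So Ksp = (2s)^2 × s = 4s^3
Ksp = 4 × (7.08 × 10^-17)^3 = 1.42 × 10^-48

Ksp ≈ 1.42e-48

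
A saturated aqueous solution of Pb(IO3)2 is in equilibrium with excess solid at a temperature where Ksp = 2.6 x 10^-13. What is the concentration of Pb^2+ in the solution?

Pb(IO3)2(s) <=> Pb^2+ + 2 IO3^-
Ksp = [Pb^2+][IO3^-]^2
Let s = molar solubility. Then [Pb^2+] = s and [IO3^-] = 2s.
Substituting: Ksp = s(2s)^2 = 4s^3
s = (2.6 x 10^-13 / 4)^(1/3) = 4.02 × 10^-5 M
[Pb^2+] = s = 4.0 × 10^-5 M

4.0 × 10^-5 M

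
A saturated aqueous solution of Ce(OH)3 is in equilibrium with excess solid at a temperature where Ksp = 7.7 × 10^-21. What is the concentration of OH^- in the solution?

[OH^-] = 1.2e-5 M

Ce(OH)3(s) <=> Ce^3+ + 3 OH^-
Ksp = [Ce^3+][OH^-]^3
For each mole of Ce(OH)3 that dissolves: [Ce^3+] = s, [OH^-] = 3s.
Substituting: Ksp = s(3s)^3 = 27s^4
s^4 = 7.7 × 10^-21 / 27, so s = 4.11 x 10^-6 M
[OH^-] = 3s = 1.2 x 10^-5 M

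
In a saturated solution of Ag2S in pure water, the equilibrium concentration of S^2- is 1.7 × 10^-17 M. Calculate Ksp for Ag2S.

Ksp = 2.0e-50

Ag2S(s) ⇌ 2 Ag^+ + S^2-
Stoichiometry gives [Ag^+] = (2/1)[S^2-] = 3.40 × 10^-17 M.
Ksp = [Ag^+]^2[S^2-]
Ksp = (3.40 × 10^-17)^2 × 1.7 × 10^-17 = 2.0 x 10^-50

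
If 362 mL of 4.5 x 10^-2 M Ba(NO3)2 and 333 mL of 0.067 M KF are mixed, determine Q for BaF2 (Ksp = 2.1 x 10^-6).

Q = 2.4 × 10^-5

Total volume = 362 + 333 = 695 mL.
[Ba^2+] = 4.5 x 10^-2 × (362/695) = 2.34 × 10^-2 M
[F^-] = 6.7 × 10^-2 × (333/695) = 3.21 x 10^-2 M
BaF2(s) ⇌ Ba^2+(aq) + 2 F^-(aq), so Q = [Ba^2+][F^-]^2
Q = (2.34 x 10^-2)(3.21 x 10^-2)^2 = 2.4 × 10^-5
Q > Ksp, so BaF2 will precipitate.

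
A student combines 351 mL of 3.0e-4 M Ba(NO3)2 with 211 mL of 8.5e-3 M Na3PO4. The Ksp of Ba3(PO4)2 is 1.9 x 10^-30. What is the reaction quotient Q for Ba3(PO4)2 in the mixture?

Total volume = 351 + 211 = 562 mL.
[Ba^2+] = 3.0 × 10^-4 × (351/562) = 1.87 × 10^-4 M
[PO4^3-] = 8.5 x 10^-3 × (211/562) = 3.19 x 10^-3 M
Ba3(PO4)2(s) ⇌ 3 Ba^2+(aq) + 2 PO4^3-(aq), so Q = [Ba^2+]^3[PO4^3-]^2
Q = (1.87 x 10^-4)^3(3.19 × 10^-3)^2 = 6.7 x 10^-17
Q > Ksp, so Ba3(PO4)2 will precipitate.

Q ≈ 6.7 × 10^-17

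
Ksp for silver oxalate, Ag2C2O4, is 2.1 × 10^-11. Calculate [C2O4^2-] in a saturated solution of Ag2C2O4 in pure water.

Ag2C2O4(s) <=> 2 Ag^+(aq) + C2O4^2-(aq)
Ksp = [Ag^+]^2[C2O4^2-]
With molar solubility s: [Ag^+] = 2s, [C2O4^2-] = s.
So Ksp = (2s)^2 × s = 4s^3
s = (2.1 × 10^-11 / 4)^(1/3) = 1.74 x 10^-4 M
[C2O4^2-] = s = 1.7 × 10^-4 M

1.7e-4 M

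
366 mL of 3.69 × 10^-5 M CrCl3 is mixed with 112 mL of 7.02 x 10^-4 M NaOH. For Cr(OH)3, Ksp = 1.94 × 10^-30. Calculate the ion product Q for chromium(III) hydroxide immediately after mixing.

Total volume = 366 + 112 = 478 mL.
[Cr^3+] = 3.69 × 10^-5 × (366/478) = 2.825 × 10^-5 M
[OH^-] = 7.02 × 10^-4 × (112/478) = 1.645 × 10^-4 M
Cr(OH)3(s) ⇌ Cr^3+ + 3 OH^-, so Q = [Cr^3+][OH^-]^3
Q = (2.825 × 10^-5)(1.645 × 10^-4)^3 = 1.26 × 10^-16
Q > Ksp, so Cr(OH)3 will precipitate.

Q = 1.26 x 10^-16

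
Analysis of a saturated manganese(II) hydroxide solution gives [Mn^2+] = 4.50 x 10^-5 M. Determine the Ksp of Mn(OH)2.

3.65e-13

Mn(OH)2(s) ⇌ Mn^2+(aq) + 2 OH^-(aq)
Stoichiometry gives [OH^-] = (2/1)[Mn^2+] = 9.000 × 10^-5 M.
Ksp = [Mn^2+][OH^-]^2
Ksp = 4.50 × 10^-5 × (9.000 × 10^-5)^2 = 3.65 × 10^-13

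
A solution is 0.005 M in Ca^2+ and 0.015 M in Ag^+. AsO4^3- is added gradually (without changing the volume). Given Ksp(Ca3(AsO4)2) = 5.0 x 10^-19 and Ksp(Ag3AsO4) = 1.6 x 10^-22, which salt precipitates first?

Precipitation of each salt starts when its ion product equals its Ksp.
For Ca3(AsO4)2: 5.0 x 10^-19 = (0.005)^3 × [AsO4^3-]^2  ⇒  [AsO4^3-] = 2.0 × 10^-6 M.
For Ag3AsO4: 1.6 x 10^-22 = (0.015)^3 × [AsO4^3-]  ⇒  [AsO4^3-] = 4.7 × 10^-17 M.
The salt with the lower threshold [AsO4^3-] precipitates first: Ag3AsO4.

Ag3AsO4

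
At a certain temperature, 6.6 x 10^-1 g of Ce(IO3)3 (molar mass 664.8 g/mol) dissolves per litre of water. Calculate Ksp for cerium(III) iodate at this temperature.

Ksp = 2.6 x 10^-11

Molar solubility s = (6.6 x 10^-1 g/L) / (664.8 g/mol) = 9.93 x 10^-4 M.
Ce(IO3)3(s) <=> Ce^3+(aq) + 3 IO3^-(aq)
If s mol/L of Ce(IO3)3 dissolves, [Ce^3+] = s and [IO3^-] = 3s.
Ksp = [Ce^3+][IO3^-]^3
Substituting: Ksp = s(3s)^3 = 27s^4
Ksp = 27 × (9.93 x 10^-4)^4 = 2.6 x 10^-11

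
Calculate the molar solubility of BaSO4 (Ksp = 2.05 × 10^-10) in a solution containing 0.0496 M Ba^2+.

BaSO4(s) ⇌ Ba^2+ + SO4^2-
Ksp = [Ba^2+][SO4^2-]
Let s be the molar solubility in this solution. [Ba^2+] = 0.0496 + s ≈ 0.0496, [SO4^2-] = s (Ksp is small, so little additional dissolves).
Ksp ≈ 0.0496 × s
s = 4.13 × 10^-9 M
Check: s = 4.1 x 10^-9 ≪ 0.0496, so the approximation is valid.

4.13 × 10^-9 M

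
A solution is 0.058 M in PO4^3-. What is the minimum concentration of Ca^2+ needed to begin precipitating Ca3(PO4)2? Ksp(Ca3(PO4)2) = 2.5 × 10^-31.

4.2 × 10^-10 M

Ca3(PO4)2(s) ⇌ 3 Ca^2+(aq) + 2 PO4^3-(aq)
Ksp = [Ca^2+]^3[PO4^3-]^2
Precipitation begins when Q = Ksp. With [PO4^3-] = 0.058 M:
2.5 × 10^-31 = (0.058)^2 × [Ca^2+]^3
[Ca^2+] = (2.5 × 10^-31 / 3.36 x 10^-3)^(1/3) = 4.2 × 10^-10 M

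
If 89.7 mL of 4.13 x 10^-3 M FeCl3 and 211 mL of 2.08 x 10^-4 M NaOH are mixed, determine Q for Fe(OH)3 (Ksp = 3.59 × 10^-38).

Total volume = 89.7 + 211 = 300.7 mL.
[Fe^3+] = 4.13 x 10^-3 × (89.7/300.7) = 1.232 × 10^-3 M
[OH^-] = 2.08 × 10^-4 × (211/300.7) = 1.460 × 10^-4 M
Fe(OH)3(s) ⇌ Fe^3+(aq) + 3 OH^-(aq), so Q = [Fe^3+][OH^-]^3
Q = (1.232 × 10^-3)(1.460 x 10^-4)^3 = 3.83 × 10^-15
Q > Ksp, so Fe(OH)3 will precipitate.

3.83 × 10^-15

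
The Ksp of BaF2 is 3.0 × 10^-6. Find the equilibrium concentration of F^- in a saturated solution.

BaF2(s) <=> Ba^2+(aq) + 2 F^-(aq)
Ksp = [Ba^2+][F^-]^2
If s mol/L of BaF2 dissolves, [Ba^2+] = s and [F^-] = 2s.
Ksp = s(2s)^2 = 4s^3
s = (3.0 × 10^-6 / 4)^(1/3) = 9.09 × 10^-3 M
[F^-] = 2s = 1.8 × 10^-2 M

1.8 × 10^-2 M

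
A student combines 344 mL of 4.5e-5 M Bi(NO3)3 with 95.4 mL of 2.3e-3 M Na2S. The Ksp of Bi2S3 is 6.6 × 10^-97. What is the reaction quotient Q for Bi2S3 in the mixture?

Q ≈ 1.5 x 10^-19

Total volume = 344 + 95.4 = 439.4 mL.
[Bi^3+] = 4.5 × 10^-5 × (344/439.4) = 3.52 x 10^-5 M
[S^2-] = 2.3 × 10^-3 × (95.4/439.4) = 4.99 × 10^-4 M
Bi2S3(s) ⇌ 2 Bi^3+ + 3 S^2-, so Q = [Bi^3+]^2[S^2-]^3
Q = (3.52 x 10^-5)^2(4.99 x 10^-4)^3 = 1.5 × 10^-19
Q > Ksp, so Bi2S3 will precipitate.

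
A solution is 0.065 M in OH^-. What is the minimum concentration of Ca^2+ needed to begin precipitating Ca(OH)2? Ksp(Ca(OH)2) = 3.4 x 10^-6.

Ca(OH)2(s) ⇌ Ca^2+ + 2 OH^-
Ksp = [Ca^2+][OH^-]^2
Precipitation begins when Q = Ksp. With [OH^-] = 0.065 M:
3.4 x 10^-6 = (0.065)^2 × [Ca^2+]
[Ca^2+] = (3.4 x 10^-6 / 4.23 × 10^-3) = 8.0 x 10^-4 M

[Ca^2+] ≈ 8.0 × 10^-4 M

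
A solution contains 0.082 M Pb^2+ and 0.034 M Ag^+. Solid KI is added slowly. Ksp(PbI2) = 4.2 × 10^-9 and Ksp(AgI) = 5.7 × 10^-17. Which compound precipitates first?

AgI

Each salt begins to precipitate when Q = Ksp, i.e. when [I^-] reaches its threshold.
For PbI2: 4.2 × 10^-9 = 0.082 × [I^-]^2  ⇒  [I^-] = 2.3 × 10^-4 M.
For AgI: 5.7 × 10^-17 = 0.034 × [I^-]  ⇒  [I^-] = 1.7 x 10^-15 M.
The salt with the lower threshold [I^-] precipitates first: AgI.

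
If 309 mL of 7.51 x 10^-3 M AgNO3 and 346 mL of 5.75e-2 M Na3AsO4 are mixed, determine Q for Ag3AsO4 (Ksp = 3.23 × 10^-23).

Q = 1.35 × 10^-9

Total volume = 309 + 346 = 655 mL.
[Ag^+] = 7.51 x 10^-3 × (309/655) = 3.543 × 10^-3 M
[AsO4^3-] = 5.75 × 10^-2 × (346/655) = 3.037 × 10^-2 M
Ag3AsO4(s) ⇌ 3 Ag^+(aq) + AsO4^3-(aq), so Q = [Ag^+]^3[AsO4^3-]
Q = (3.543 × 10^-3)^3(3.037 × 10^-2) = 1.35 × 10^-9
Q > Ksp, so Ag3AsO4 will precipitate.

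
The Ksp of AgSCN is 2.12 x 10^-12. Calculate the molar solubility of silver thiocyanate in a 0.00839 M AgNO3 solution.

s ≈ 2.53e-10 M

AgSCN(s) ⇌ Ag^+(aq) + SCN^-(aq)
Ksp = [Ag^+][SCN^-]
If s mol/L dissolves here, [Ag^+] = 0.00839 + s ≈ 0.00839, [SCN^-] = s (since Ag^+ from AgNO3 dominates).
Ksp ≈ 0.00839 × s
s = 2.53 × 10^-10 M
Check: s = 2.5 x 10^-10 ≪ 0.00839, so the approximation is valid.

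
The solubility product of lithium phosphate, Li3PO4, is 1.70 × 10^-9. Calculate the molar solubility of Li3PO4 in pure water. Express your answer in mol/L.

Li3PO4(s) ⇌ 3 Li^+ + PO4^3-
Ksp = [Li^+]^3[PO4^3-]
If s mol/L of Li3PO4 dissolves, [Li^+] = 3s and [PO4^3-] = s.
Ksp = (3s)^3s = 27s^4
s = (1.70 × 10^-9 / 27)^(1/4) = 2.82 × 10^-3 M

s ≈ 2.82 x 10^-3 M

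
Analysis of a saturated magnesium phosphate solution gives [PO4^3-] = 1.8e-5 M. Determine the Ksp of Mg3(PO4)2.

Ksp = 6.4 × 10^-24

Mg3(PO4)2(s) ⇌ 3 Mg^2+ + 2 PO4^3-
Stoichiometry gives [Mg^2+] = (3/2)[PO4^3-] = 2.70 × 10^-5 M.
Ksp = [Mg^2+]^3[PO4^3-]^2
Ksp = (2.70 x 10^-5)^3 × (1.8 × 10^-5)^2 = 6.4 × 10^-24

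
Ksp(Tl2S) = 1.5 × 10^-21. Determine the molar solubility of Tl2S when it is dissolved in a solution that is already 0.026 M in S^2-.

s = 1.2 × 10^-10 M

Tl2S(s) ⇌ 2 Tl^+ + S^2-
Ksp = [Tl^+]^2[S^2-]
If s mol/L dissolves here, [Tl^+] = 2s, [S^2-] = 0.026 + s ≈ 0.026 (Ksp is small, so little additional dissolves).
Ksp ≈ (2s)^2 × 0.026
s = 1.2 × 10^-10 M
Check: s = 1.2 × 10^-10 ≪ 0.026, so the approximation is valid.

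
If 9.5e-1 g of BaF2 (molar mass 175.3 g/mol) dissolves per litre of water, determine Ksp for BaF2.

Molar solubility s = (9.5 × 10^-1 g/L) / (175.3 g/mol) = 5.42 × 10^-3 M.
BaF2(s) ⇌ Ba^2+(aq) + 2 F^-(aq)
If s mol/L of BaF2 dissolves, [Ba^2+] = s and [F^-] = 2s.
Ksp = [Ba^2+][F^-]^2
So Ksp = s × (2s)^2 = 4s^3
With s = 5.42 x 10^-3: Ksp = 6.4 × 10^-7

6.4e-7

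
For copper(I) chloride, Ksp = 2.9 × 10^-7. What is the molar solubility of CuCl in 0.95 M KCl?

CuCl(s) ⇌ Cu^+(aq) + Cl^-(aq)
Ksp = [Cu^+][Cl^-]
Let s = moles of CuCl that dissolve per litre. [Cu^+] = s, [Cl^-] = 0.95 + s ≈ 0.95 (Ksp is small, so little additional dissolves).
Ksp ≈ s × 0.95
s = 3.1 × 10^-7 M
Check: s = 3.1 × 10^-7 ≪ 0.95, so the approximation is valid.

s = 3.1e-7 M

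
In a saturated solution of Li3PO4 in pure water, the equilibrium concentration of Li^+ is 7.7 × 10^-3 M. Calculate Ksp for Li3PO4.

1.2 × 10^-9

Li3PO4(s) ⇌ 3 Li^+(aq) + PO4^3-(aq)
Stoichiometry gives [PO4^3-] = (1/3)[Li^+] = 2.57 × 10^-3 M.
Ksp = [Li^+]^3[PO4^3-]
Ksp = (7.7 × 10^-3)^3 × 2.57 x 10^-3 = 1.2 x 10^-9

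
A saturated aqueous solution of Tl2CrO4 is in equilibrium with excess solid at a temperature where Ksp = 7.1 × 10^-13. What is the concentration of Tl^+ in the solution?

[Tl^+] = 1.1 x 10^-4 M

Tl2CrO4(s) <=> 2 Tl^+(aq) + CrO4^2-(aq)
Ksp = [Tl^+]^2[CrO4^2-]
For each mole of Tl2CrO4 that dissolves: [Tl^+] = 2s, [CrO4^2-] = s.
So Ksp = (2s)^2 × s = 4s^3
Solving, s = (7.1 × 10^-13/4)^(1/3) = 5.62 × 10^-5 M
[Tl^+] = 2s = 1.1 × 10^-4 M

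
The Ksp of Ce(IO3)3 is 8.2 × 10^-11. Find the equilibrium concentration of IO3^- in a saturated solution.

Ce(IO3)3(s) <=> Ce^3+ + 3 IO3^-
Ksp = [Ce^3+][IO3^-]^3
With molar solubility s: [Ce^3+] = s, [IO3^-] = 3s.
Ksp = s(3s)^3 = 27s^4
Solving, s = (8.2 × 10^-11/27)^(1/4) = 1.32 × 10^-3 M
[IO3^-] = 3s = 4.0 × 10^-3 M

4.0 x 10^-3 M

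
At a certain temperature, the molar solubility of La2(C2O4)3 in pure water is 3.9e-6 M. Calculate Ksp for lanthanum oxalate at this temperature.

La2(C2O4)3(s) <=> 2 La^3+ + 3 C2O4^2-
For each mole of La2(C2O4)3 that dissolves: [La^3+] = 2s, [C2O4^2-] = 3s.
Ksp = [La^3+]^2[C2O4^2-]^3
So Ksp = (2s)^2 × (3s)^3 = 108s^5
Ksp = 108 × (3.9 × 10^-6)^5 = 9.7 x 10^-26

9.7 × 10^-26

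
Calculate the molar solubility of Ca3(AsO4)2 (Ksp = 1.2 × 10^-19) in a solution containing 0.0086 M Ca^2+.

2.2e-7 M

Ca3(AsO4)2(s) <=> 3 Ca^2+(aq) + 2 AsO4^3-(aq)
Ksp = [Ca^2+]^3[AsO4^3-]^2
If s mol/L dissolves here, [Ca^2+] = 0.0086 + 3s ≈ 0.0086, [AsO4^3-] = 2s (common-ion effect: Ca^2+ is already 0.0086 M).
Ksp ≈ (0.0086)^3 × (2s)^2
s = 2.2 × 10^-7 M
Check: 3s = 6.5 × 10^-7 ≪ 0.0086, so the approximation is valid.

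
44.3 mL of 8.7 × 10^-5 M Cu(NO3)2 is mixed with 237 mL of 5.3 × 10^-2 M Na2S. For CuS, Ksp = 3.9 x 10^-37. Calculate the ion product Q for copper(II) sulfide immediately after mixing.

Q ≈ 6.1 x 10^-7

Total volume = 44.3 + 237 = 281.3 mL.
[Cu^2+] = 8.7 × 10^-5 × (44.3/281.3) = 1.37 × 10^-5 M
[S^2-] = 5.3 x 10^-2 × (237/281.3) = 4.47 × 10^-2 M
CuS(s) ⇌ Cu^2+ + S^2-, so Q = [Cu^2+][S^2-]
Q = (1.37 × 10^-5)(4.47 × 10^-2) = 6.1 x 10^-7
Q > Ksp, so CuS will precipitate.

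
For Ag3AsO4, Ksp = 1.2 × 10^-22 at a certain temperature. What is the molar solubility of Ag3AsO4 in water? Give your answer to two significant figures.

s = 1.5e-6 M

Ag3AsO4(s) ⇌ 3 Ag^+ + AsO4^3-
Ksp = [Ag^+]^3[AsO4^3-]
Let s = molar solubility. Then [Ag^+] = 3s and [AsO4^3-] = s.
Substituting: Ksp = (3s)^3s = 27s^4
s^4 = 1.2 × 10^-22 / 27, so s = 1.5 × 10^-6 M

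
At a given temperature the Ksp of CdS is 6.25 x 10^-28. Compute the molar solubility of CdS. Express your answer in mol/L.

s = 2.50 × 10^-14 M

CdS(s) ⇌ Cd^2+ + S^2-
Ksp = [Cd^2+][S^2-]
If s mol/L of CdS dissolves, [Cd^2+] = s and [S^2-] = s.
Ksp = s^2
s = (6.25 x 10^-28)^(1/2) = 2.50 × 10^-14 M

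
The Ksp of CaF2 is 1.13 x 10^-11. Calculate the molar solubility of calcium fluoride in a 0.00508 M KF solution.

4.38 × 10^-7 M

CaF2(s) ⇌ Ca^2+(aq) + 2 F^-(aq)
Ksp = [Ca^2+][F^-]^2
If s mol/L dissolves here, [Ca^2+] = s, [F^-] = 0.00508 + 2s ≈ 0.00508 (Ksp is small, so little additional dissolves).
Ksp ≈ s × (0.00508)^2
s = 4.38 × 10^-7 M
Check: 2s = 8.8 x 10^-7 ≪ 0.00508, so the approximation is valid.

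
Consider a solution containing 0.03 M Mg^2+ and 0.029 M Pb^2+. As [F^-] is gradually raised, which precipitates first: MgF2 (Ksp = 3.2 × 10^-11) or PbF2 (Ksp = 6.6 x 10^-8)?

Each salt begins to precipitate when Q = Ksp, i.e. when [F^-] reaches its threshold.
For MgF2: 3.2 × 10^-11 = 0.03 × [F^-]^2  ⇒  [F^-] = 3.3 × 10^-5 M.
For PbF2: 6.6 x 10^-8 = 0.029 × [F^-]^2  ⇒  [F^-] = 1.5 x 10^-3 M.
The salt with the lower threshold [F^-] precipitates first: MgF2.

MgF2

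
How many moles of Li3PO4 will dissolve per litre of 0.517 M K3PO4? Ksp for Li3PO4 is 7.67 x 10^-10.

Li3PO4(s) <=> 3 Li^+ + PO4^3-
Ksp = [Li^+]^3[PO4^3-]
If s mol/L dissolves here, [Li^+] = 3s, [PO4^3-] = 0.517 + s ≈ 0.517 (since PO4^3- from K3PO4 dominates).
Ksp ≈ (3s)^3 × 0.517
s = 3.80 x 10^-4 M
Check: s = 3.8 x 10^-4 ≪ 0.517, so the approximation is valid.

s ≈ 3.80e-4 M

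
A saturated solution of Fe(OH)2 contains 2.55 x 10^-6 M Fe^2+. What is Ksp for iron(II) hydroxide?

Ksp = 6.63 × 10^-17

Fe(OH)2(s) <=> Fe^2+ + 2 OH^-
Stoichiometry gives [OH^-] = (2/1)[Fe^2+] = 5.100 × 10^-6 M.
Ksp = [Fe^2+][OH^-]^2
Ksp = 2.55 × 10^-6 × (5.100 × 10^-6)^2 = 6.63 × 10^-17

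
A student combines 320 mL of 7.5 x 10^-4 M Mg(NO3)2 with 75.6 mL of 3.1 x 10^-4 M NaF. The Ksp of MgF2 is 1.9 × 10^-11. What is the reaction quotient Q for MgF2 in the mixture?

2.1e-12

Total volume = 320 + 75.6 = 395.6 mL.
[Mg^2+] = 7.5 × 10^-4 × (320/395.6) = 6.07 × 10^-4 M
[F^-] = 3.1 × 10^-4 × (75.6/395.6) = 5.92 × 10^-5 M
MgF2(s) ⇌ Mg^2+ + 2 F^-, so Q = [Mg^2+][F^-]^2
Q = (6.07 × 10^-4)(5.92 x 10^-5)^2 = 2.1 × 10^-12
Q < Ksp, so no precipitate of MgF2 forms.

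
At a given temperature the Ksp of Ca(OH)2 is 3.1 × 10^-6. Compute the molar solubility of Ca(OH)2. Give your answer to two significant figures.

Ca(OH)2(s) ⇌ Ca^2+ + 2 OH^-
Ksp = [Ca^2+][OH^-]^2
If s mol/L of Ca(OH)2 dissolves, [Ca^2+] = s and [OH^-] = 2s.
Ksp = s(2s)^2 = 4s^3
Solving, s = (3.1 × 10^-6/4)^(1/3) = 9.2 x 10^-3 M

s ≈ 9.2e-3 M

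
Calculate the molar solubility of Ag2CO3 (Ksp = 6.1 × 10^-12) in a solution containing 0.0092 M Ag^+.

s ≈ 7.2 × 10^-8 M

Ag2CO3(s) <=> 2 Ag^+ + CO3^2-
Ksp = [Ag^+]^2[CO3^2-]
Let s be the molar solubility in this solution. [Ag^+] = 0.0092 + 2s ≈ 0.0092, [CO3^2-] = s (Ksp is small, so little additional dissolves).
Ksp ≈ (0.0092)^2 × s
s = 7.2 x 10^-8 M
Check: 2s = 1.4 x 10^-7 ≪ 0.0092, so the approximation is valid.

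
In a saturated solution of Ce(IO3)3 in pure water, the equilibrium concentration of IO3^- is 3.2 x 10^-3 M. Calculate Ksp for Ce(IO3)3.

Ce(IO3)3(s) ⇌ Ce^3+(aq) + 3 IO3^-(aq)
Stoichiometry gives [Ce^3+] = (1/3)[IO3^-] = 1.07 x 10^-3 M.
Ksp = [Ce^3+][IO3^-]^3
Ksp = 1.07 × 10^-3 × (3.2 × 10^-3)^3 = 3.5 × 10^-11

3.5 x 10^-11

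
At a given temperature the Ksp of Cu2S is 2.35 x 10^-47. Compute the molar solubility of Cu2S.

1.80 × 10^-16 M

Cu2S(s) <=> 2 Cu^+ + S^2-
Ksp = [Cu^+]^2[S^2-]
If s mol/L of Cu2S dissolves, [Cu^+] = 2s and [S^2-] = s.
Substituting: Ksp = (2s)^2s = 4s^3
Solving, s = (2.35 x 10^-47/4)^(1/3) = 1.80 × 10^-16 M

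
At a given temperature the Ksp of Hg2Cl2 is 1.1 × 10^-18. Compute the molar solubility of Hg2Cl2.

Hg2Cl2(s) ⇌ Hg2^2+(aq) + 2 Cl^-(aq)
Ksp = [Hg2^2+][Cl^-]^2
With molar solubility s: [Hg2^2+] = s, [Cl^-] = 2s.
Ksp = s(2s)^2 = 4s^3
s^3 = 1.1 × 10^-18 / 4, so s = 6.5 × 10^-7 M

s ≈ 6.5 × 10^-7 M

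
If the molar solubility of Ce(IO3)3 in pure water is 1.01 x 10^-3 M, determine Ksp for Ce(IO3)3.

Ksp ≈ 2.81e-11

Ce(IO3)3(s) ⇌ Ce^3+(aq) + 3 IO3^-(aq)
For each mole of Ce(IO3)3 that dissolves: [Ce^3+] = s, [IO3^-] = 3s.
Ksp = [Ce^3+][IO3^-]^3
Ksp = s(3s)^3 = 27s^4
Ksp = 27 × (1.01 × 10^-3)^4 = 2.81 x 10^-11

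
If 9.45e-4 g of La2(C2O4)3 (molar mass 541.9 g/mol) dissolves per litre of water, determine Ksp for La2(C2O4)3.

Molar solubility s = (9.45 x 10^-4 g/L) / (541.9 g/mol) = 1.744 x 10^-6 M.
La2(C2O4)3(s) ⇌ 2 La^3+(aq) + 3 C2O4^2-(aq)
For each mole of La2(C2O4)3 that dissolves: [La^3+] = 2s, [C2O4^2-] = 3s.
Ksp = [La^3+]^2[C2O4^2-]^3
Ksp = (2s)^2(3s)^3 = 108s^5
With s = 1.744 × 10^-6: Ksp = 1.74 x 10^-27

1.74 × 10^-27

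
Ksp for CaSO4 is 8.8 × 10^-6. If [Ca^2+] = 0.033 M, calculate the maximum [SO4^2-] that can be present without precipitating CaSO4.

CaSO4(s) <=> Ca^2+(aq) + SO4^2-(aq)
Ksp = [Ca^2+][SO4^2-]
Precipitation begins when Q = Ksp. With [Ca^2+] = 0.033 M:
8.8 × 10^-6 = (0.033) × [SO4^2-]
[SO4^2-] = (8.8 × 10^-6 / 3.3 × 10^-2) = 2.7 × 10^-4 M

2.7 x 10^-4 M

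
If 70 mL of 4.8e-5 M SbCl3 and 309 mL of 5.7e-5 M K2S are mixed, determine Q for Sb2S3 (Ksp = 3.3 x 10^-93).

Q = 7.9e-24

Total volume = 70 + 309 = 379 mL.
[Sb^3+] = 4.8 x 10^-5 × (70/379) = 8.87 × 10^-6 M
[S^2-] = 5.7 × 10^-5 × (309/379) = 4.65 × 10^-5 M
Sb2S3(s) ⇌ 2 Sb^3+(aq) + 3 S^2-(aq), so Q = [Sb^3+]^2[S^2-]^3
Q = (8.87 x 10^-6)^2(4.65 × 10^-5)^3 = 7.9 x 10^-24
Q > Ksp, so Sb2S3 will precipitate.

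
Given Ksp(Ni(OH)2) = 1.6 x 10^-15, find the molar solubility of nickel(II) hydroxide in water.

Ni(OH)2(s) <=> Ni^2+(aq) + 2 OH^-(aq)
Ksp = [Ni^2+][OH^-]^2
With molar solubility s: [Ni^2+] = s, [OH^-] = 2s.
Substituting: Ksp = s(2s)^2 = 4s^3
s^3 = 1.6 x 10^-15 / 4, so s = 7.4 x 10^-6 M

s = 7.4e-6 M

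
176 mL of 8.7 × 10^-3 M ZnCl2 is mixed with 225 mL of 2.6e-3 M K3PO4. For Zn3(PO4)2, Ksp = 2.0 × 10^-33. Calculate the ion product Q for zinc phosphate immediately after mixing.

Total volume = 176 + 225 = 401 mL.
[Zn^2+] = 8.7 × 10^-3 × (176/401) = 3.82 × 10^-3 M
[PO4^3-] = 2.6 x 10^-3 × (225/401) = 1.46 × 10^-3 M
Zn3(PO4)2(s) ⇌ 3 Zn^2+(aq) + 2 PO4^3-(aq), so Q = [Zn^2+]^3[PO4^3-]^2
Q = (3.82 x 10^-3)^3(1.46 x 10^-3)^2 = 1.2 × 10^-13
Q > Ksp, so Zn3(PO4)2 will precipitate.

1.2 × 10^-13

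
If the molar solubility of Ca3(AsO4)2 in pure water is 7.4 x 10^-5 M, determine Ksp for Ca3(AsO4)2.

Ca3(AsO4)2(s) ⇌ 3 Ca^2+(aq) + 2 AsO4^3-(aq)
For each mole of Ca3(AsO4)2 that dissolves: [Ca^2+] = 3s, [AsO4^3-] = 2s.
Ksp = [Ca^2+]^3[AsO4^3-]^2
So Ksp = (3s)^3 × (2s)^2 = 108s^5
Ksp = 108 × (7.4 x 10^-5)^5 = 2.4 × 10^-19

Ksp = 2.4 × 10^-19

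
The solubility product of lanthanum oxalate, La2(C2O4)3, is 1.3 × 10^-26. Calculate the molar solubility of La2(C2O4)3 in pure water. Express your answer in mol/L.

2.6 × 10^-6 M

La2(C2O4)3(s) ⇌ 2 La^3+(aq) + 3 C2O4^2-(aq)
Ksp = [La^3+]^2[C2O4^2-]^3
With molar solubility s: [La^3+] = 2s, [C2O4^2-] = 3s.
Ksp = (2s)^2(3s)^3 = 108s^5
Solving, s = (1.3 × 10^-26/108)^(1/5) = 2.6 x 10^-6 M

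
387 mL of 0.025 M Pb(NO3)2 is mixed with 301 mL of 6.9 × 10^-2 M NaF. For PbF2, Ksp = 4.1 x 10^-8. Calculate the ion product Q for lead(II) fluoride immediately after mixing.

Q = 1.3 x 10^-5

Total volume = 387 + 301 = 688 mL.
[Pb^2+] = 2.5 × 10^-2 × (387/688) = 1.41 x 10^-2 M
[F^-] = 6.9 x 10^-2 × (301/688) = 3.02 × 10^-2 M
PbF2(s) ⇌ Pb^2+(aq) + 2 F^-(aq), so Q = [Pb^2+][F^-]^2
Q = (1.41 × 10^-2)(3.02 × 10^-2)^2 = 1.3 x 10^-5
Q > Ksp, so PbF2 will precipitate.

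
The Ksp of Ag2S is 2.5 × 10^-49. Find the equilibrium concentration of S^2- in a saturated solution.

4.0e-17 M

Ag2S(s) ⇌ 2 Ag^+(aq) + S^2-(aq)
Ksp = [Ag^+]^2[S^2-]
If s mol/L of Ag2S dissolves, [Ag^+] = 2s and [S^2-] = s.
Substituting: Ksp = (2s)^2s = 4s^3
s = (2.5 × 10^-49 / 4)^(1/3) = 3.97 × 10^-17 M
[S^2-] = s = 4.0 × 10^-17 M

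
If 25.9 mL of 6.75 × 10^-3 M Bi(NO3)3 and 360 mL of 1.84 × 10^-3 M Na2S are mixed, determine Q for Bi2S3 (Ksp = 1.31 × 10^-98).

Q ≈ 1.04 × 10^-15

Total volume = 25.9 + 360 = 385.9 mL.
[Bi^3+] = 6.75 × 10^-3 × (25.9/385.9) = 4.530 × 10^-4 M
[S^2-] = 1.84 x 10^-3 × (360/385.9) = 1.717 x 10^-3 M
Bi2S3(s) ⇌ 2 Bi^3+(aq) + 3 S^2-(aq), so Q = [Bi^3+]^2[S^2-]^3
Q = (4.530 × 10^-4)^2(1.717 x 10^-3)^3 = 1.04 × 10^-15
Q > Ksp, so Bi2S3 will precipitate.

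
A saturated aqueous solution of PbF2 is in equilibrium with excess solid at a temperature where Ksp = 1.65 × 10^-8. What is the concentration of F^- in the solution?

PbF2(s) ⇌ Pb^2+ + 2 F^-
Ksp = [Pb^2+][F^-]^2
If s mol/L of PbF2 dissolves, [Pb^2+] = s and [F^-] = 2s.
So Ksp = s × (2s)^2 = 4s^3
s = (1.65 × 10^-8 / 4)^(1/3) = 1.604 × 10^-3 M
[F^-] = 2s = 3.21 x 10^-3 M

[F^-] = 3.21 x 10^-3 M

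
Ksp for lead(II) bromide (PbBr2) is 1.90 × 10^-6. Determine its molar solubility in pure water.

PbBr2(s) <=> Pb^2+(aq) + 2 Br^-(aq)
Ksp = [Pb^2+][Br^-]^2
Let s = molar solubility. Then [Pb^2+] = s and [Br^-] = 2s.
Substituting: Ksp = s(2s)^2 = 4s^3
s^3 = 1.90 × 10^-6 / 4, so s = 7.80 x 10^-3 M

s ≈ 7.80 x 10^-3 M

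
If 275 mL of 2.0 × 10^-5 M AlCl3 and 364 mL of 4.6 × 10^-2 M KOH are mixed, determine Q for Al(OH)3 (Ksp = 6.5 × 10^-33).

Total volume = 275 + 364 = 639 mL.
[Al^3+] = 2.0 × 10^-5 × (275/639) = 8.61 × 10^-6 M
[OH^-] = 4.6 × 10^-2 × (364/639) = 2.62 × 10^-2 M
Al(OH)3(s) ⇌ Al^3+ + 3 OH^-, so Q = [Al^3+][OH^-]^3
Q = (8.61 x 10^-6)(2.62 x 10^-2)^3 = 1.5 x 10^-10
Q > Ksp, so Al(OH)3 will precipitate.

1.5 x 10^-10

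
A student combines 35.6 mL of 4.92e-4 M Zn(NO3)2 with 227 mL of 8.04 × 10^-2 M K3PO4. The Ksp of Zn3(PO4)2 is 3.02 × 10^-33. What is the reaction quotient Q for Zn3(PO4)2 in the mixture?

Total volume = 35.6 + 227 = 262.6 mL.
[Zn^2+] = 4.92 × 10^-4 × (35.6/262.6) = 6.670 × 10^-5 M
[PO4^3-] = 8.04 x 10^-2 × (227/262.6) = 6.950 × 10^-2 M
Zn3(PO4)2(s) ⇌ 3 Zn^2+(aq) + 2 PO4^3-(aq), so Q = [Zn^2+]^3[PO4^3-]^2
Q = (6.670 × 10^-5)^3(6.950 × 10^-2)^2 = 1.43 x 10^-15
Q > Ksp, so Zn3(PO4)2 will precipitate.

1.43 × 10^-15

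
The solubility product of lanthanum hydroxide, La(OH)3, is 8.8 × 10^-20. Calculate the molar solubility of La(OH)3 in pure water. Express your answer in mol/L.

La(OH)3(s) ⇌ La^3+(aq) + 3 OH^-(aq)
Ksp = [La^3+][OH^-]^3
If s mol/L of La(OH)3 dissolves, [La^3+] = s and [OH^-] = 3s.
Ksp = s(3s)^3 = 27s^4
s^4 = 8.8 × 10^-20 / 27, so s = 7.6 × 10^-6 M

7.6 × 10^-6 M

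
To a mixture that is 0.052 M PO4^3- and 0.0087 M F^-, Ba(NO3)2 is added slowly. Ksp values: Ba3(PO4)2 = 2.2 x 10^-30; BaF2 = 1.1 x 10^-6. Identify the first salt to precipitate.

Each salt begins to precipitate when Q = Ksp, i.e. when [Ba^2+] reaches its threshold.
For Ba3(PO4)2: 2.2 x 10^-30 = (0.052)^2 × [Ba^2+]^3  ⇒  [Ba^2+] = 9.3 x 10^-10 M.
For BaF2: 1.1 x 10^-6 = (0.0087)^2 × [Ba^2+]  ⇒  [Ba^2+] = 1.5 x 10^-2 M.
The salt with the lower threshold [Ba^2+] precipitates first: Ba3(PO4)2.

Ba3(PO4)2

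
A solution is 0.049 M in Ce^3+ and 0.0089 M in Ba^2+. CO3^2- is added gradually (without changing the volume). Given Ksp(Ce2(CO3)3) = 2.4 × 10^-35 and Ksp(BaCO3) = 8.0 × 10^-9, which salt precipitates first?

Ce2(CO3)3

Each salt begins to precipitate when Q = Ksp, i.e. when [CO3^2-] reaches its threshold.
For Ce2(CO3)3: 2.4 × 10^-35 = (0.049)^2 × [CO3^2-]^3  ⇒  [CO3^2-] = 2.2 × 10^-11 M.
For BaCO3: 8.0 × 10^-9 = 0.0089 × [CO3^2-]  ⇒  [CO3^2-] = 9.0 x 10^-7 M.
The salt with the lower threshold [CO3^2-] precipitates first: Ce2(CO3)3.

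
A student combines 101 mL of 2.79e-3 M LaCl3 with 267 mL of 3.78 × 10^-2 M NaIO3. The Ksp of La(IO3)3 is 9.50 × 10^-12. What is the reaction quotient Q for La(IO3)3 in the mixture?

Total volume = 101 + 267 = 368 mL.
[La^3+] = 2.79 × 10^-3 × (101/368) = 7.657 x 10^-4 M
[IO3^-] = 3.78 × 10^-2 × (267/368) = 2.743 × 10^-2 M
La(IO3)3(s) <=> La^3+(aq) + 3 IO3^-(aq), so Q = [La^3+][IO3^-]^3
Q = (7.657 × 10^-4)(2.743 × 10^-2)^3 = 1.58 × 10^-8
Q > Ksp, so La(IO3)3 will precipitate.

Q ≈ 1.58 × 10^-8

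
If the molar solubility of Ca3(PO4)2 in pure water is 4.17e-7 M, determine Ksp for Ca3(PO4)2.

Ksp = 1.36e-30

Ca3(PO4)2(s) <=> 3 Ca^2+ + 2 PO4^3-
For each mole of Ca3(PO4)2 that dissolves: [Ca^2+] = 3s, [PO4^3-] = 2s.
Ksp = [Ca^2+]^3[PO4^3-]^2
Substituting: Ksp = (3s)^3(2s)^2 = 108s^5
With s = 4.17 × 10^-7: Ksp = 1.36 × 10^-30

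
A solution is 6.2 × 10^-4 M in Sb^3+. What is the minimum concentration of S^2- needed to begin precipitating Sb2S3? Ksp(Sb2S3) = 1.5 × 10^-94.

[S^2-] = 7.3e-30 M

Sb2S3(s) ⇌ 2 Sb^3+ + 3 S^2-
Ksp = [Sb^3+]^2[S^2-]^3
Precipitation begins when Q = Ksp. With [Sb^3+] = 6.2 × 10^-4 M:
1.5 × 10^-94 = (6.2 × 10^-4)^2 × [S^2-]^3
[S^2-] = (1.5 × 10^-94 / 3.84 × 10^-7)^(1/3) = 7.3 x 10^-30 M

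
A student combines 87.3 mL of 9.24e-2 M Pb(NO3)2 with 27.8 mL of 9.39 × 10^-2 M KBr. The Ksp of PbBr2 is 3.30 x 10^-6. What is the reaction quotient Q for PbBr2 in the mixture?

Total volume = 87.3 + 27.8 = 115.1 mL.
[Pb^2+] = 9.24 x 10^-2 × (87.3/115.1) = 7.008 × 10^-2 M
[Br^-] = 9.39 × 10^-2 × (27.8/115.1) = 2.268 × 10^-2 M
PbBr2(s) ⇌ Pb^2+ + 2 Br^-, so Q = [Pb^2+][Br^-]^2
Q = (7.008 × 10^-2)(2.268 × 10^-2)^2 = 3.60 × 10^-5
Q > Ksp, so PbBr2 will precipitate.

Q = 3.60 × 10^-5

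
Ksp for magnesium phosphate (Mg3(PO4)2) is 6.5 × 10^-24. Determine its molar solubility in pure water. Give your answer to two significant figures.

s ≈ 9.0e-6 M

Mg3(PO4)2(s) ⇌ 3 Mg^2+(aq) + 2 PO4^3-(aq)
Ksp = [Mg^2+]^3[PO4^3-]^2
For each mole of Mg3(PO4)2 that dissolves: [Mg^2+] = 3s, [PO4^3-] = 2s.
So Ksp = (3s)^3 × (2s)^2 = 108s^5
s^5 = 6.5 × 10^-24 / 108, so s = 9.0 x 10^-6 M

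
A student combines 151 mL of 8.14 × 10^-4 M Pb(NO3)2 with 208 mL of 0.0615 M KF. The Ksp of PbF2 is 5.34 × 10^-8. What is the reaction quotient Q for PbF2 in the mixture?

Total volume = 151 + 208 = 359 mL.
[Pb^2+] = 8.14 x 10^-4 × (151/359) = 3.424 × 10^-4 M
[F^-] = 6.15 x 10^-2 × (208/359) = 3.563 x 10^-2 M
PbF2(s) ⇌ Pb^2+(aq) + 2 F^-(aq), so Q = [Pb^2+][F^-]^2
Q = (3.424 x 10^-4)(3.563 × 10^-2)^2 = 4.35 × 10^-7
Q > Ksp, so PbF2 will precipitate.

4.35e-7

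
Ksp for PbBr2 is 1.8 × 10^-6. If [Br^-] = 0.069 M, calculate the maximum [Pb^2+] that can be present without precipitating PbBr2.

PbBr2(s) ⇌ Pb^2+(aq) + 2 Br^-(aq)
Ksp = [Pb^2+][Br^-]^2
Precipitation begins when Q = Ksp. With [Br^-] = 0.069 M:
1.8 × 10^-6 = (0.069)^2 × [Pb^2+]
[Pb^2+] = (1.8 × 10^-6 / 4.76 × 10^-3) = 3.8 × 10^-4 M

[Pb^2+] ≈ 3.8 x 10^-4 M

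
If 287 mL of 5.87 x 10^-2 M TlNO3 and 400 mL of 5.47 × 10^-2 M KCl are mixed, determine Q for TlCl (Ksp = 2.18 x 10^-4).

Q ≈ 7.81 × 10^-4

Total volume = 287 + 400 = 687 mL.
[Tl^+] = 5.87 x 10^-2 × (287/687) = 2.452 × 10^-2 M
[Cl^-] = 5.47 × 10^-2 × (400/687) = 3.185 × 10^-2 M
TlCl(s) <=> Tl^+(aq) + Cl^-(aq), so Q = [Tl^+][Cl^-]
Q = (2.452 × 10^-2)(3.185 x 10^-2) = 7.81 x 10^-4
Q > Ksp, so TlCl will precipitate.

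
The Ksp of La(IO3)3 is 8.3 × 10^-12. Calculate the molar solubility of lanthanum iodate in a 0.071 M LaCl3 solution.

La(IO3)3(s) <=> La^3+ + 3 IO3^-
Ksp = [La^3+][IO3^-]^3
Let s = moles of La(IO3)3 that dissolve per litre. [La^3+] = 0.071 + s ≈ 0.071, [IO3^-] = 3s (common-ion effect: La^3+ is already 0.071 M).
Ksp ≈ 0.071 × (3s)^3
s = 1.6 × 10^-4 M
Check: s = 1.6 × 10^-4 ≪ 0.071, so the approximation is valid.

s ≈ 1.6 x 10^-4 M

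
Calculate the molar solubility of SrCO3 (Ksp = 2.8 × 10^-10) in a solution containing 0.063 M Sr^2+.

s = 4.4 × 10^-9 M

SrCO3(s) ⇌ Sr^2+ + CO3^2-
Ksp = [Sr^2+][CO3^2-]
Let s be the molar solubility in this solution. [Sr^2+] = 0.063 + s ≈ 0.063, [CO3^2-] = s (common-ion effect: Sr^2+ is already 0.063 M).
Ksp ≈ 0.063 × s
s = 4.4 × 10^-9 M
Check: s = 4.4 × 10^-9 ≪ 0.063, so the approximation is valid.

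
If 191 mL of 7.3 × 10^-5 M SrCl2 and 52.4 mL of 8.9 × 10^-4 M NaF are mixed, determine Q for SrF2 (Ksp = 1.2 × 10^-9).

Q = 2.1 × 10^-12

Total volume = 191 + 52.4 = 243.4 mL.
[Sr^2+] = 7.3 x 10^-5 × (191/243.4) = 5.73 x 10^-5 M
[F^-] = 8.9 x 10^-4 × (52.4/243.4) = 1.92 × 10^-4 M
SrF2(s) ⇌ Sr^2+ + 2 F^-, so Q = [Sr^2+][F^-]^2
Q = (5.73 × 10^-5)(1.92 × 10^-4)^2 = 2.1 x 10^-12
Q < Ksp, so no precipitate of SrF2 forms.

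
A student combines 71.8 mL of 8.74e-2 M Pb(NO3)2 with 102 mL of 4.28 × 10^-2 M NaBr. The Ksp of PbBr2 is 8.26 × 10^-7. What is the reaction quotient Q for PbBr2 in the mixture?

Q ≈ 2.28 × 10^-5

Total volume = 71.8 + 102 = 173.8 mL.
[Pb^2+] = 8.74 × 10^-2 × (71.8/173.8) = 3.611 × 10^-2 M
[Br^-] = 4.28 × 10^-2 × (102/173.8) = 2.512 × 10^-2 M
PbBr2(s) ⇌ Pb^2+ + 2 Br^-, so Q = [Pb^2+][Br^-]^2
Q = (3.611 x 10^-2)(2.512 × 10^-2)^2 = 2.28 × 10^-5
Q > Ksp, so PbBr2 will precipitate.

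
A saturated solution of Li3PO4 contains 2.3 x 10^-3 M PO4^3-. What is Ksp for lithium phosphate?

Li3PO4(s) <=> 3 Li^+ + PO4^3-
Stoichiometry gives [Li^+] = (3/1)[PO4^3-] = 6.90 × 10^-3 M.
Ksp = [Li^+]^3[PO4^3-]
Ksp = (6.90 × 10^-3)^3 × 2.3 × 10^-3 = 7.6 × 10^-10

Ksp ≈ 7.6 × 10^-10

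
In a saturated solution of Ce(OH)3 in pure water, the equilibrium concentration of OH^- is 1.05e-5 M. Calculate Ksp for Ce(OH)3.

Ksp = 4.05e-21

Ce(OH)3(s) ⇌ Ce^3+ + 3 OH^-
Stoichiometry gives [Ce^3+] = (1/3)[OH^-] = 3.500 x 10^-6 M.
Ksp = [Ce^3+][OH^-]^3
Ksp = 3.500 x 10^-6 × (1.05 × 10^-5)^3 = 4.05 × 10^-21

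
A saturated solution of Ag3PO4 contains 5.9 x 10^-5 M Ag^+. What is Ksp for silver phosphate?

Ag3PO4(s) ⇌ 3 Ag^+(aq) + PO4^3-(aq)
Stoichiometry gives [PO4^3-] = (1/3)[Ag^+] = 1.97 × 10^-5 M.
Ksp = [Ag^+]^3[PO4^3-]
Ksp = (5.9 × 10^-5)^3 × 1.97 x 10^-5 = 4.0 × 10^-18

4.0 × 10^-18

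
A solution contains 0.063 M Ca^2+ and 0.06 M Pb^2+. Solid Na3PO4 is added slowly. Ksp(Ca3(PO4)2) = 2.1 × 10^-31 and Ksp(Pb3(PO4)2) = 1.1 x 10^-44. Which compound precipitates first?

Pb3(PO4)2

Each salt begins to precipitate when Q = Ksp, i.e. when [PO4^3-] reaches its threshold.
For Ca3(PO4)2: 2.1 × 10^-31 = (0.063)^3 × [PO4^3-]^2  ⇒  [PO4^3-] = 2.9 x 10^-14 M.
For Pb3(PO4)2: 1.1 x 10^-44 = (0.06)^3 × [PO4^3-]^2  ⇒  [PO4^3-] = 7.1 × 10^-21 M.
The salt with the lower threshold [PO4^3-] precipitates first: Pb3(PO4)2.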